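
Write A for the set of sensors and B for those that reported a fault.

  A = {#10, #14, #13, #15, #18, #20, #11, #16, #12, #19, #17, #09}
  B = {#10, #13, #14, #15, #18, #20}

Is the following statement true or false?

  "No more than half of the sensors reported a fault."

True

The determiner here denotes the relation: |A ∩ B| ≤ |A ∖ B|.
A (the restrictor) = {#10, #14, #13, #15, #18, #20, #11, #16, #12, #19, #17, #09}, |A| = 12.
A ∩ B = {#10, #14, #13, #15, #18, #20}, so |A ∩ B| = 6.
A ∖ B = {#11, #16, #12, #19, #17, #09}, so |A ∖ B| = 6.
6 = 6, so the statement is true.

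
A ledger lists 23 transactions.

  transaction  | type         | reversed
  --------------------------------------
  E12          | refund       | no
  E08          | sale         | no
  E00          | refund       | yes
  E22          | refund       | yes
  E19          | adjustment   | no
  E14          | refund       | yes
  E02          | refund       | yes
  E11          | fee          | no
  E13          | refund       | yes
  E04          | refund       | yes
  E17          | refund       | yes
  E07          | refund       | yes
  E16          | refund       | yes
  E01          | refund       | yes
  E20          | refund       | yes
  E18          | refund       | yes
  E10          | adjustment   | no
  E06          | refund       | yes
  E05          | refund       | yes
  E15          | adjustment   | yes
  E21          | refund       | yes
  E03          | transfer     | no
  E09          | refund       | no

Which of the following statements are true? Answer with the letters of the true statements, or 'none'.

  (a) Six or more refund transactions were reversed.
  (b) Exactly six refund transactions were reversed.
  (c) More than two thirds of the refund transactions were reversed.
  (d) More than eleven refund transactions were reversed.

|A| = 17, |A ∩ B| = 15, |A ∖ B| = 2.
(a) |A ∩ B| ≥ 6: holds.
(b) |A ∩ B| = 6: fails.
(c) |A ∩ B| / |A| > 2/3: holds.
(d) |A ∩ B| > 11: holds.

(a), (c), (d)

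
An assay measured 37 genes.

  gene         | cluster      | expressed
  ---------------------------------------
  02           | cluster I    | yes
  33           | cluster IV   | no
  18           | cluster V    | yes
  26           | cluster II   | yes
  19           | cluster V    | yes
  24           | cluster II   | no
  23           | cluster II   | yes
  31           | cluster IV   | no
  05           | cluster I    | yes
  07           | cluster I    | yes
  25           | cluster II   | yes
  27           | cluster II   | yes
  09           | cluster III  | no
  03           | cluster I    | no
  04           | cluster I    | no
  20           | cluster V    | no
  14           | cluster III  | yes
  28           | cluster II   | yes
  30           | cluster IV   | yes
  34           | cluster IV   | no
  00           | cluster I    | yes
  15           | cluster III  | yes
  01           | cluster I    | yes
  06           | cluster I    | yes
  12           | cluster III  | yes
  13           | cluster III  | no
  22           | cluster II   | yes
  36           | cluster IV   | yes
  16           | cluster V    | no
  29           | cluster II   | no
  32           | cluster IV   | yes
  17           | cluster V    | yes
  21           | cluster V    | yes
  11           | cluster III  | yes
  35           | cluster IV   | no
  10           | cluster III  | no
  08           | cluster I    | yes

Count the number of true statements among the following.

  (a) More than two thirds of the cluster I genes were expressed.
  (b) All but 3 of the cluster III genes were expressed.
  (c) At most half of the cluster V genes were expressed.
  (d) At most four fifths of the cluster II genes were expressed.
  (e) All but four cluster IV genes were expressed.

4

(a) cluster I: |A| = 9, |A ∩ B| = 7; needs |A ∩ B| / |A| > 2/3 — true.
(b) cluster III: |A| = 7, |A ∩ B| = 4; needs |A ∖ B| = 3 — true.
(c) cluster V: |A| = 6, |A ∩ B| = 4; needs |A ∩ B| ≤ |A ∖ B| — false.
(d) cluster II: |A| = 8, |A ∩ B| = 6; needs |A ∩ B| / |A| ≤ 4/5 — true.
(e) cluster IV: |A| = 7, |A ∩ B| = 3; needs |A ∖ B| = 4 — true.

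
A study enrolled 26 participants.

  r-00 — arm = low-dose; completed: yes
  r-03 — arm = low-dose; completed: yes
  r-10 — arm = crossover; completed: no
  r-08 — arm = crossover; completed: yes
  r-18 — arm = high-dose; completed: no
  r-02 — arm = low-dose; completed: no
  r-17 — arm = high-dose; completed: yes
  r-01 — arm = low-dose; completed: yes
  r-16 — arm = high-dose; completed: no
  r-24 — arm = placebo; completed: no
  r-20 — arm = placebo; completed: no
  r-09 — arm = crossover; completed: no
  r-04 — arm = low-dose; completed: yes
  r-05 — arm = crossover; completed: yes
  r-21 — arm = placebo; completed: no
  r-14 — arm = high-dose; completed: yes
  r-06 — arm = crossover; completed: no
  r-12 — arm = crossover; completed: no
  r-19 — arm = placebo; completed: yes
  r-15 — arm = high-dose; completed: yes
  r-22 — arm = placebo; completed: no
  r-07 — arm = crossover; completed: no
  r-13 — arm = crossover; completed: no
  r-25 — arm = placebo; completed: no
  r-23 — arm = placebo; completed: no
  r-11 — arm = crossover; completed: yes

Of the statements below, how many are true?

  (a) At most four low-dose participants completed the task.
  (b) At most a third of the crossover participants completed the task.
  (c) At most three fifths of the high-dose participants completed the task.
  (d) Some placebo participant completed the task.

(a) low-dose: |A| = 5, |A ∩ B| = 4; needs |A ∩ B| ≤ 4 — true.
(b) crossover: |A| = 9, |A ∩ B| = 3; needs |A ∩ B| / |A| ≤ 1/3 — true.
(c) high-dose: |A| = 5, |A ∩ B| = 3; needs |A ∩ B| / |A| ≤ 3/5 — true.
(d) placebo: |A| = 7, |A ∩ B| = 1; needs A ∩ B ≠ ∅ (|A ∩ B| ≥ 1) — true.

4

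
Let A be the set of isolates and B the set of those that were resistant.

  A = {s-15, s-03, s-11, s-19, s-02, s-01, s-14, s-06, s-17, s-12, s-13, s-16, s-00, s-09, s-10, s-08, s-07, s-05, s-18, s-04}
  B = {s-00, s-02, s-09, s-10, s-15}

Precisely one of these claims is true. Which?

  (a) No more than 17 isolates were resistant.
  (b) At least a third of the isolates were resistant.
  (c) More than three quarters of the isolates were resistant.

(a)

|A| = 20, |A ∩ B| = 5, |A ∖ B| = 15.
(a) requires |A ∩ B| ≤ 17: true.
(b) requires |A ∩ B| / |A| ≥ 1/3: false.
(c) requires |A ∩ B| / |A| > 3/4: false.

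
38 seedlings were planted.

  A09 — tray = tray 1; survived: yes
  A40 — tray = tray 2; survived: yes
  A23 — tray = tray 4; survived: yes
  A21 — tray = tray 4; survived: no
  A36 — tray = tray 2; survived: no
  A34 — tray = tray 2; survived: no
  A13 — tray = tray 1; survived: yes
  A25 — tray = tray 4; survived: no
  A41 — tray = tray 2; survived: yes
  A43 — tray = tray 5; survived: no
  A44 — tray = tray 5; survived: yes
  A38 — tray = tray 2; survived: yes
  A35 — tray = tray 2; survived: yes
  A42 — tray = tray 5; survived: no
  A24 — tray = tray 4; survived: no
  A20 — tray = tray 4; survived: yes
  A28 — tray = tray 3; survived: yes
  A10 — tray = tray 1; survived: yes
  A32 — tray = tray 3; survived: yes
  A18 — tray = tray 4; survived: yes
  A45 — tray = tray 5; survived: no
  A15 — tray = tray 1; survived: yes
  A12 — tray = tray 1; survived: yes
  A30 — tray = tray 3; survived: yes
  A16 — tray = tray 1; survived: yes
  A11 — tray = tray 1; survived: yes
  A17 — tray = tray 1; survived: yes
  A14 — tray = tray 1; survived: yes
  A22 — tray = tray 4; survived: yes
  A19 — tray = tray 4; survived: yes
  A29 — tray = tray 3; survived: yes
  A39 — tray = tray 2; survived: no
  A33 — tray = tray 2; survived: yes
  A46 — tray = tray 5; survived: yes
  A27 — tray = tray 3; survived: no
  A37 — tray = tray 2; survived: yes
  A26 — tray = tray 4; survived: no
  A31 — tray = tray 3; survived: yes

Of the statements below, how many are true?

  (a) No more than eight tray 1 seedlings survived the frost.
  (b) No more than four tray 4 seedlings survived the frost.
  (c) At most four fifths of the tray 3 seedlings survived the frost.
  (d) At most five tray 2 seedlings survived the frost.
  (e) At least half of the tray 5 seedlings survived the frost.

(a) tray 1: |A| = 9, |A ∩ B| = 9; needs |A ∩ B| ≤ 8 — false.
(b) tray 4: |A| = 9, |A ∩ B| = 5; needs |A ∩ B| ≤ 4 — false.
(c) tray 3: |A| = 6, |A ∩ B| = 5; needs |A ∩ B| / |A| ≤ 4/5 — false.
(d) tray 2: |A| = 9, |A ∩ B| = 6; needs |A ∩ B| ≤ 5 — false.
(e) tray 5: |A| = 5, |A ∩ B| = 2; needs |A ∩ B| ≥ |A ∖ B| — false.

0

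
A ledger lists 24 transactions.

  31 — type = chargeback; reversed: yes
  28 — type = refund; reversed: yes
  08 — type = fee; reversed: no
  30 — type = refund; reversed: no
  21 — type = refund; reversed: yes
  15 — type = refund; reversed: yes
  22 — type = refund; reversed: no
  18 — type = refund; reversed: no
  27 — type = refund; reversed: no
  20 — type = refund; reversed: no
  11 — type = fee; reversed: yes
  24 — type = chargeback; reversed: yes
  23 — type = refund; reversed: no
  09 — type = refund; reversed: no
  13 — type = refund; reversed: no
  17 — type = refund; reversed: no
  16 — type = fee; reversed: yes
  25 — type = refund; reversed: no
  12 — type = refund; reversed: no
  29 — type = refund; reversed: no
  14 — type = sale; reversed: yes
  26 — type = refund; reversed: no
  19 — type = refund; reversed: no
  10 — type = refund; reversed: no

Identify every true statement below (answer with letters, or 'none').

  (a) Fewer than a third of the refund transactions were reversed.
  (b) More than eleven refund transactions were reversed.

(a)

|A| = 18, |A ∩ B| = 3, |A ∖ B| = 15.
(a) |A ∩ B| / |A| < 1/3: holds.
(b) |A ∩ B| > 11: fails.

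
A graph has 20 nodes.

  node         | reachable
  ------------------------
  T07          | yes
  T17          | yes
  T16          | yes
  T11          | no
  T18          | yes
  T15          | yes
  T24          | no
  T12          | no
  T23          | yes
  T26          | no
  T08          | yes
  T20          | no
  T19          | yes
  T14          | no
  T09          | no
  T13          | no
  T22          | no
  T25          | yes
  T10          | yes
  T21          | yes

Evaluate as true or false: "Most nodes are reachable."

True

'Most nodes are reachable' holds iff |A ∩ B| > |A ∖ B|.
|A| = 20, |A ∩ B| = 11, |A ∖ B| = 9.
11 > 9, so the statement is true.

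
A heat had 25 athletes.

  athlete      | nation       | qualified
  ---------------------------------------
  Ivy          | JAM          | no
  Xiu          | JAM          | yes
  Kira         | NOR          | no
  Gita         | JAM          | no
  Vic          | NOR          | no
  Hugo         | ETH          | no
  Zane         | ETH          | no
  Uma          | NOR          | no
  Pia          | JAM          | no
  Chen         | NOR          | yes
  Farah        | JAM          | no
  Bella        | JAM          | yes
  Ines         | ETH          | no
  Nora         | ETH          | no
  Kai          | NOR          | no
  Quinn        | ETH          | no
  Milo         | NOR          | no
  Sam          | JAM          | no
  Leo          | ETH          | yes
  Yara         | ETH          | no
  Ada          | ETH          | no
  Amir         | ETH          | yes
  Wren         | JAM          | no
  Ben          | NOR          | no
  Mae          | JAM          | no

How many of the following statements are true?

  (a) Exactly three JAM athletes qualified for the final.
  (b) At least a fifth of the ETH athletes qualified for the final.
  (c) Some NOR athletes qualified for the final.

(a) JAM: |A| = 9, |A ∩ B| = 2; needs |A ∩ B| = 3 — false.
(b) ETH: |A| = 9, |A ∩ B| = 2; needs |A ∩ B| / |A| ≥ 1/5 — true.
(c) NOR: |A| = 7, |A ∩ B| = 1; needs A ∩ B ≠ ∅ (|A ∩ B| ≥ 1) — true.

2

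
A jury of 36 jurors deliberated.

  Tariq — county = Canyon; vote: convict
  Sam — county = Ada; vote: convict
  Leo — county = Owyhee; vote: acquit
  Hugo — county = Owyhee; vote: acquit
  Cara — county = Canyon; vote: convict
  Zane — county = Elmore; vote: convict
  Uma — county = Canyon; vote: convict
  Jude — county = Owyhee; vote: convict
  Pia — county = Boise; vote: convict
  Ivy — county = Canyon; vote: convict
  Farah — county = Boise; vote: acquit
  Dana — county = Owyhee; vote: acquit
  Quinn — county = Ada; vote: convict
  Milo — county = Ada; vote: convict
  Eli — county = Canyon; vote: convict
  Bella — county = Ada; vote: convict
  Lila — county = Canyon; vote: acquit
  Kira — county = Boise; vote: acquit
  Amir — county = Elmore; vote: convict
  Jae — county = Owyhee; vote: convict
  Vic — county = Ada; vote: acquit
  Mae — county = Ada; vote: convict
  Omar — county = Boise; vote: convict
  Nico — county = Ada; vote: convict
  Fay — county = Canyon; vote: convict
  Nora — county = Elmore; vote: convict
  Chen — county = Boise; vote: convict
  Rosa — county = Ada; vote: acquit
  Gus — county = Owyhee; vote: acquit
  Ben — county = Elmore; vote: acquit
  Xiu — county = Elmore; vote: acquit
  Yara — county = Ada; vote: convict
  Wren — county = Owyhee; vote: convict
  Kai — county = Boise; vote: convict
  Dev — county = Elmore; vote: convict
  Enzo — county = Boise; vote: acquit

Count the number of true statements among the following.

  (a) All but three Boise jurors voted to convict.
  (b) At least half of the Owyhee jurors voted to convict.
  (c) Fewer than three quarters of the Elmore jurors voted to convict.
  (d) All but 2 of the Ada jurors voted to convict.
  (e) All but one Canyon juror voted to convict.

(a) Boise: |A| = 7, |A ∩ B| = 4; needs |A ∖ B| = 3 — true.
(b) Owyhee: |A| = 7, |A ∩ B| = 3; needs |A ∩ B| ≥ |A ∖ B| — false.
(c) Elmore: |A| = 6, |A ∩ B| = 4; needs |A ∩ B| / |A| < 3/4 — true.
(d) Ada: |A| = 9, |A ∩ B| = 7; needs |A ∖ B| = 2 — true.
(e) Canyon: |A| = 7, |A ∩ B| = 6; needs |A ∖ B| = 1 — true.

4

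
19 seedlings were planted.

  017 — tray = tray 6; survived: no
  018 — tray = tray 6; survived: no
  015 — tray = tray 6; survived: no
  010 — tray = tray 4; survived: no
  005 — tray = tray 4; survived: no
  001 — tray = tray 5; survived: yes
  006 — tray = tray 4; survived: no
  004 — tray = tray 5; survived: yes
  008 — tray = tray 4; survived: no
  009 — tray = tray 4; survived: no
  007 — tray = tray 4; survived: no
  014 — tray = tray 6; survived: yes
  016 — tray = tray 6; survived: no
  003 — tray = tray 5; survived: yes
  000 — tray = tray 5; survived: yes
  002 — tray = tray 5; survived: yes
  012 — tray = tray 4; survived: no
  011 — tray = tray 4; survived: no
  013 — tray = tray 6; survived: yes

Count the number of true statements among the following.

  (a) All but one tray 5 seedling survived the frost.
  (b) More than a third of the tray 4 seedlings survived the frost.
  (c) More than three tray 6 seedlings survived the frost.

0

(a) tray 5: |A| = 5, |A ∩ B| = 5; needs |A ∖ B| = 1 — false.
(b) tray 4: |A| = 8, |A ∩ B| = 0; needs |A ∩ B| / |A| > 1/3 — false.
(c) tray 6: |A| = 6, |A ∩ B| = 2; needs |A ∩ B| > 3 — false.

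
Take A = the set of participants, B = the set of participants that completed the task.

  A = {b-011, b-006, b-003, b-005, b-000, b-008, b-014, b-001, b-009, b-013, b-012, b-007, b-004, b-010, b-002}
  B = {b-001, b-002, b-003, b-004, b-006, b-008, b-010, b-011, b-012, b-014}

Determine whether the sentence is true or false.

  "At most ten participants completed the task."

'At most ten participants completed the task' holds iff |A ∩ B| ≤ 10.
|A| = 15, |A ∩ B| = 10, |A ∖ B| = 5.
|A ∩ B| = 10, so the statement is true.

True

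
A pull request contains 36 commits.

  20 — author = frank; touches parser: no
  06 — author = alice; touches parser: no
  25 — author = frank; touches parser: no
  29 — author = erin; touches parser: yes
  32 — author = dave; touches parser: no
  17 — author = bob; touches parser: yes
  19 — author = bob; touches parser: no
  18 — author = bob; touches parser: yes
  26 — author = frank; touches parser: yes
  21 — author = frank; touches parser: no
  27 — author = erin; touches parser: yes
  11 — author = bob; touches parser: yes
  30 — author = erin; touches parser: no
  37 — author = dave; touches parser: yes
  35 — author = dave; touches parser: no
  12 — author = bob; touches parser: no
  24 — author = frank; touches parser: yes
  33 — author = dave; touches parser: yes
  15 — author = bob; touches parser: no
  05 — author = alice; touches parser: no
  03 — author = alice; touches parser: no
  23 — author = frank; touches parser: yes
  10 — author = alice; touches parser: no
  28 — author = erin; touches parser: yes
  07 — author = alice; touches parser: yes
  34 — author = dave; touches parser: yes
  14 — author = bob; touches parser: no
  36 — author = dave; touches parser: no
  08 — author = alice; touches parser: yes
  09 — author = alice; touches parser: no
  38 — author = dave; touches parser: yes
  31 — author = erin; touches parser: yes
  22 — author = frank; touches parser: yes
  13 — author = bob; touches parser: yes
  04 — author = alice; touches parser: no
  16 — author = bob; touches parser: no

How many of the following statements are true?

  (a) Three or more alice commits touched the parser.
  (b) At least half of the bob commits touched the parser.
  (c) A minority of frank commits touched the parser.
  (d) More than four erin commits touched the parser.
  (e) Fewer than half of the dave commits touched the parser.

0

(a) alice: |A| = 8, |A ∩ B| = 2; needs |A ∩ B| ≥ 3 — false.
(b) bob: |A| = 9, |A ∩ B| = 4; needs |A ∩ B| ≥ |A ∖ B| — false.
(c) frank: |A| = 7, |A ∩ B| = 4; needs |A ∩ B| < |A ∖ B| — false.
(d) erin: |A| = 5, |A ∩ B| = 4; needs |A ∩ B| > 4 — false.
(e) dave: |A| = 7, |A ∩ B| = 4; needs |A ∩ B| < |A ∖ B| — false.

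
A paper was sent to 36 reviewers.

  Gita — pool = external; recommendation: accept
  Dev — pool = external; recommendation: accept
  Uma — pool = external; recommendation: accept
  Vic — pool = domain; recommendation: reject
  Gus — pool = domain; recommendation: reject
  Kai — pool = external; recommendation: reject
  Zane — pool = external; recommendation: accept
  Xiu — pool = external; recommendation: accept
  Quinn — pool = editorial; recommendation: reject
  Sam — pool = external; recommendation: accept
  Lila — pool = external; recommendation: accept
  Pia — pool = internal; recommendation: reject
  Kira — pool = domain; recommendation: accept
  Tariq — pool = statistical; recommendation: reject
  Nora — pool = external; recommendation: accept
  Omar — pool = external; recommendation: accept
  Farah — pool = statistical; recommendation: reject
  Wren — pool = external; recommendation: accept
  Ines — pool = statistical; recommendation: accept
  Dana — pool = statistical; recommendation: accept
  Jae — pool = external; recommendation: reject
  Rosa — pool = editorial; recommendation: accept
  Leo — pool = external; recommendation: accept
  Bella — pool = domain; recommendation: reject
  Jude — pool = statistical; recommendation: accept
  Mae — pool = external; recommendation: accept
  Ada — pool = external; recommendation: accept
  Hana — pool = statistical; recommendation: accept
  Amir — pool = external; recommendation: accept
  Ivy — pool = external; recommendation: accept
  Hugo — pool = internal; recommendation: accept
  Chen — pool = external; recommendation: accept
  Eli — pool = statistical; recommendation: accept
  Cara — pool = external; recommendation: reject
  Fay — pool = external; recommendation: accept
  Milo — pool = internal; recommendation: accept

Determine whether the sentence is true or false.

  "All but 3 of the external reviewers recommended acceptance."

True

The determiner here denotes the relation: |A ∖ B| = 3.
|A| = 20, |A ∩ B| = 17, |A ∖ B| = 3.
|A ∖ B| = 3, so the statement is true.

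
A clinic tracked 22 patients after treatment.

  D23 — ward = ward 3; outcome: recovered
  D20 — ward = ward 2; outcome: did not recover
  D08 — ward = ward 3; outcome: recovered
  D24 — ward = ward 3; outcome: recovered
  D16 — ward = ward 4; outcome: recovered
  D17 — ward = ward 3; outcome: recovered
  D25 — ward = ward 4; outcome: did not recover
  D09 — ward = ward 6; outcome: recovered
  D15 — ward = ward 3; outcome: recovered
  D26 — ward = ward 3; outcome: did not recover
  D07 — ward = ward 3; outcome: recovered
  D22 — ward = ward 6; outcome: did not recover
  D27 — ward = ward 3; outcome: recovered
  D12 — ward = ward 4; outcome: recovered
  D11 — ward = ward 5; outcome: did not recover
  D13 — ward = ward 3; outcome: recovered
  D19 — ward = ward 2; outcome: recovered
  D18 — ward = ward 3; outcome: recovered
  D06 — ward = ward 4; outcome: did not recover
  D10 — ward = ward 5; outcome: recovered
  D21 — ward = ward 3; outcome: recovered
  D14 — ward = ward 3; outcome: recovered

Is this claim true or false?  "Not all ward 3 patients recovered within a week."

The determiner here denotes the relation: A ⊄ B (|A ∖ B| ≥ 1).
A (the restrictor) = {D23, D08, D24, D17, D15, D26, D07, D27, D13, D18, D21, D14}, |A| = 12.
A ∖ B = {D26}, so |A ∖ B| = 1.
So the statement is true.

True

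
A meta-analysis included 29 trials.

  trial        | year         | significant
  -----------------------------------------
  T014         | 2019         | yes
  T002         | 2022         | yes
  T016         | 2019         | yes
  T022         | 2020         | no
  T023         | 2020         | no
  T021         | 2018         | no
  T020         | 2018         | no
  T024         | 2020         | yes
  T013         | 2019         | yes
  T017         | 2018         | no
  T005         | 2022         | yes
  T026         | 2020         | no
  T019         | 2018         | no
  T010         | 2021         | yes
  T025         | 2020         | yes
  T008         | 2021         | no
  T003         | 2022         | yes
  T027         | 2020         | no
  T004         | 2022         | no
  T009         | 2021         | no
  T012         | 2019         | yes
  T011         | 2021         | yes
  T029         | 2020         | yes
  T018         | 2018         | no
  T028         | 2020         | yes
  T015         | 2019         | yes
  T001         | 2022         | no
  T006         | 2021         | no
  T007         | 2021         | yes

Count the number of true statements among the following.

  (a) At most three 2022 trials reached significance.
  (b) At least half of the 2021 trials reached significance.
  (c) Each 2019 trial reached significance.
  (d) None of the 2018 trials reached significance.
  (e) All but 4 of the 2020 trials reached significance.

(a) 2022: |A| = 5, |A ∩ B| = 3; needs |A ∩ B| ≤ 3 — true.
(b) 2021: |A| = 6, |A ∩ B| = 3; needs |A ∩ B| ≥ |A ∖ B| — true.
(c) 2019: |A| = 5, |A ∩ B| = 5; needs A ⊆ B, i.e. every element of A is in B (|A ∖ B| = 0) — true.
(d) 2018: |A| = 5, |A ∩ B| = 0; needs A ∩ B = ∅ (|A ∩ B| = 0) — true.
(e) 2020: |A| = 8, |A ∩ B| = 4; needs |A ∖ B| = 4 — true.

5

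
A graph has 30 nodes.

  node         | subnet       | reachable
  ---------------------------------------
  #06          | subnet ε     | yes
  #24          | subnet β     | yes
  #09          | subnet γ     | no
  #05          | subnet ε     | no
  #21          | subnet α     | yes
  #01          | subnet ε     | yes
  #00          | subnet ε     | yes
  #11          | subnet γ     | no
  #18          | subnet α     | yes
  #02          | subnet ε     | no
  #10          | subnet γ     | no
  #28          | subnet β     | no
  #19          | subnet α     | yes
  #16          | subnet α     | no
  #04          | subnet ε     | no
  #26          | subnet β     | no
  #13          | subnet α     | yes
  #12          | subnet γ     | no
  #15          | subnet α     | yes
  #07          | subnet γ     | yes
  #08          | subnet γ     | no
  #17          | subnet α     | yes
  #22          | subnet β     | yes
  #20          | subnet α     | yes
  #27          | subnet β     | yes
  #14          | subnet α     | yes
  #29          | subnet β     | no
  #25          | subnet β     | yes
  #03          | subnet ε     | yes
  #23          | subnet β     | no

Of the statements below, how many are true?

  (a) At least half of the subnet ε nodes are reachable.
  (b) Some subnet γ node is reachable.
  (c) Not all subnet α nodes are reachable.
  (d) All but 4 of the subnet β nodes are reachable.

4

(a) subnet ε: |A| = 7, |A ∩ B| = 4; needs |A ∩ B| ≥ |A ∖ B| — true.
(b) subnet γ: |A| = 6, |A ∩ B| = 1; needs A ∩ B ≠ ∅ (|A ∩ B| ≥ 1) — true.
(c) subnet α: |A| = 9, |A ∩ B| = 8; needs A ⊄ B (|A ∖ B| ≥ 1) — true.
(d) subnet β: |A| = 8, |A ∩ B| = 4; needs |A ∖ B| = 4 — true.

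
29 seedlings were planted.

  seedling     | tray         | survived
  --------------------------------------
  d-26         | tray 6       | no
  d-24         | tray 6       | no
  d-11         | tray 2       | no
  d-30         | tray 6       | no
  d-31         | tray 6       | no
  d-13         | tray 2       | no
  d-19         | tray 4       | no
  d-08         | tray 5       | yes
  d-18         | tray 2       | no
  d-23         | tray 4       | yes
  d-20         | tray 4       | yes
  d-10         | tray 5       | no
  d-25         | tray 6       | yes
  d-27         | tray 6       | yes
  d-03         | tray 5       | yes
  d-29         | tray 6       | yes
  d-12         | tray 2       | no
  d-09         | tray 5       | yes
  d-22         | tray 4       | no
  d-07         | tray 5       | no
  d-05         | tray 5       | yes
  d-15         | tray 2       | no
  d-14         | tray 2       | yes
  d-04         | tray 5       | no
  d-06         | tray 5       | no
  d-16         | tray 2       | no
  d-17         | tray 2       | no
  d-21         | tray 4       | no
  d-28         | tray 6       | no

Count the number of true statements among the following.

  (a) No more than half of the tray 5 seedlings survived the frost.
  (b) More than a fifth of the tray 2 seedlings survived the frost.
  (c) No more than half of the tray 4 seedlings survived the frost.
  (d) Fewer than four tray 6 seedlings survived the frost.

(a) tray 5: |A| = 8, |A ∩ B| = 4; needs |A ∩ B| ≤ |A ∖ B| — true.
(b) tray 2: |A| = 8, |A ∩ B| = 1; needs |A ∩ B| / |A| > 1/5 — false.
(c) tray 4: |A| = 5, |A ∩ B| = 2; needs |A ∩ B| ≤ |A ∖ B| — true.
(d) tray 6: |A| = 8, |A ∩ B| = 3; needs |A ∩ B| < 4 — true.

3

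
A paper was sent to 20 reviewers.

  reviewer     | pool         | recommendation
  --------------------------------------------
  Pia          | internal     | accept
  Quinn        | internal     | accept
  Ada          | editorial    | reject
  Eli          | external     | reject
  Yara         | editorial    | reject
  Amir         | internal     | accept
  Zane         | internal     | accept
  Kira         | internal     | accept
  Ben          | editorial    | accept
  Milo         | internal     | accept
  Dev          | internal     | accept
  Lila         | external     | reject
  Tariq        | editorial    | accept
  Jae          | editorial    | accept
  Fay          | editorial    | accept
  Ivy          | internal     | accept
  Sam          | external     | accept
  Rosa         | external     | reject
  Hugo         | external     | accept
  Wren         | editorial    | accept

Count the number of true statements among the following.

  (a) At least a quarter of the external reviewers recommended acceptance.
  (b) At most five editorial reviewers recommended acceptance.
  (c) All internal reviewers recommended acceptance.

(a) external: |A| = 5, |A ∩ B| = 2; needs |A ∩ B| / |A| ≥ 1/4 — true.
(b) editorial: |A| = 7, |A ∩ B| = 5; needs |A ∩ B| ≤ 5 — true.
(c) internal: |A| = 8, |A ∩ B| = 8; needs A ⊆ B, i.e. every element of A is in B (|A ∖ B| = 0) — true.

3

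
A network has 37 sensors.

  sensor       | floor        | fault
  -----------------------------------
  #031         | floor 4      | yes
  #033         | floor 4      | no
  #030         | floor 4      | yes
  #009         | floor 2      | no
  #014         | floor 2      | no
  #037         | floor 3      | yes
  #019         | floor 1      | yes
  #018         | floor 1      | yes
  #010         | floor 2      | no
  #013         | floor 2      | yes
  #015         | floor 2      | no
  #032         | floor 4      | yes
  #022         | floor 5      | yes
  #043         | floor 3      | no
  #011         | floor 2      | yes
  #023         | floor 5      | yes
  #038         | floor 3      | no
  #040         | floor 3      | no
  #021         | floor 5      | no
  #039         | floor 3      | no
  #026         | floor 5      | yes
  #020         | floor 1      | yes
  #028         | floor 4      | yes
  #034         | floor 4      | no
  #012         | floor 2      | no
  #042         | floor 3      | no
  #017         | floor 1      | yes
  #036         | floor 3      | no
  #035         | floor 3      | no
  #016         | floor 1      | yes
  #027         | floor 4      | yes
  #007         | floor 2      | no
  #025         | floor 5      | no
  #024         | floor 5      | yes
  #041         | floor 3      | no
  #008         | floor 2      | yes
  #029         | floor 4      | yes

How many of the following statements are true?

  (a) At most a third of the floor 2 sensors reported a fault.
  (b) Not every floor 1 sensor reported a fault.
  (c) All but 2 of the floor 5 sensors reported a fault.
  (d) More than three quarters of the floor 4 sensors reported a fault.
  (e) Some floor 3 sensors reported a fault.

(a) floor 2: |A| = 9, |A ∩ B| = 3; needs |A ∩ B| / |A| ≤ 1/3 — true.
(b) floor 1: |A| = 5, |A ∩ B| = 5; needs A ⊄ B (|A ∖ B| ≥ 1) — false.
(c) floor 5: |A| = 6, |A ∩ B| = 4; needs |A ∖ B| = 2 — true.
(d) floor 4: |A| = 8, |A ∩ B| = 6; needs |A ∩ B| / |A| > 3/4 — false.
(e) floor 3: |A| = 9, |A ∩ B| = 1; needs A ∩ B ≠ ∅ (|A ∩ B| ≥ 1) — true.

3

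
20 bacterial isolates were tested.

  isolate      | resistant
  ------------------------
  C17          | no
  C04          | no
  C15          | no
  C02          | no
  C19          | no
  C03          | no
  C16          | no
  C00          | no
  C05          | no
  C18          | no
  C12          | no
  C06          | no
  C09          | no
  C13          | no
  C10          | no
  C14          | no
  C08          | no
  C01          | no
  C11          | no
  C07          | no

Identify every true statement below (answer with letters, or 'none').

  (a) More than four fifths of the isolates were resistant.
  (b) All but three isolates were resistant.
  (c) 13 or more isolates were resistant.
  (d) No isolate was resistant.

|A| = 20, |A ∩ B| = 0, |A ∖ B| = 20.
(a) |A ∩ B| / |A| > 4/5: fails.
(b) |A ∖ B| = 3: fails.
(c) |A ∩ B| ≥ 13: fails.
(d) A ∩ B = ∅ (|A ∩ B| = 0): holds.

(d)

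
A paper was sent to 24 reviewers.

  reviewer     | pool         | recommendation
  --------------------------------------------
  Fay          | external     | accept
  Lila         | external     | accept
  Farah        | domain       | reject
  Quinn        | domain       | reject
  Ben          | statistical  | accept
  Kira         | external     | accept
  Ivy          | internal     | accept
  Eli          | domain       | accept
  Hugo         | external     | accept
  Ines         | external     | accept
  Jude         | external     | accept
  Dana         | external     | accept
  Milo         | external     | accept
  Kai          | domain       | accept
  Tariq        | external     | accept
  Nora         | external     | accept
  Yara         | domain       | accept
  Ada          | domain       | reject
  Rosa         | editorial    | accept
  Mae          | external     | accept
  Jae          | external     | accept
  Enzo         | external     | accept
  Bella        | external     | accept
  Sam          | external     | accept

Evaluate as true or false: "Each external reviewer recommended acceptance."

'Each external reviewer recommended acceptance' holds iff A ⊆ B, i.e. every element of A is in B (|A ∖ B| = 0).
|A| = 15, |A ∩ B| = 15, |A ∖ B| = 0.
So the statement is true.

True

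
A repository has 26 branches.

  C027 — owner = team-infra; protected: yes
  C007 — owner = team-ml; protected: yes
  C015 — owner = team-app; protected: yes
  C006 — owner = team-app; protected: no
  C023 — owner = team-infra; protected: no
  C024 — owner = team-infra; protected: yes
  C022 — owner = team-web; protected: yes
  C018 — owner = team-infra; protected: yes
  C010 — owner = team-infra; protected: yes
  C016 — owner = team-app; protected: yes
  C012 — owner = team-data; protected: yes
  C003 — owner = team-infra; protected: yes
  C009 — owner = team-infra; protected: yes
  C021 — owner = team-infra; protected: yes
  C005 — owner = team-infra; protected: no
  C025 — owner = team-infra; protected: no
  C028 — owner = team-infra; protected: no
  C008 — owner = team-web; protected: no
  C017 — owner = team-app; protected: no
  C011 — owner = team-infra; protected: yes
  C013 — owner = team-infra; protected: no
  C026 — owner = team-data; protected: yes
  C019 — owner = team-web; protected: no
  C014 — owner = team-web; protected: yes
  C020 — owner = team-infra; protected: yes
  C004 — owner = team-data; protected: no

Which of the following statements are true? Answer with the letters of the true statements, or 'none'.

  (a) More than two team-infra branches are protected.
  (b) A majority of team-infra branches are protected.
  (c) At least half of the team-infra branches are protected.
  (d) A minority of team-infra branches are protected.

(a), (b), (c)

|A| = 14, |A ∩ B| = 9, |A ∖ B| = 5.
(a) |A ∩ B| > 2: holds.
(b) |A ∩ B| > |A ∖ B|: holds.
(c) |A ∩ B| ≥ |A ∖ B|: holds.
(d) |A ∩ B| < |A ∖ B|: fails.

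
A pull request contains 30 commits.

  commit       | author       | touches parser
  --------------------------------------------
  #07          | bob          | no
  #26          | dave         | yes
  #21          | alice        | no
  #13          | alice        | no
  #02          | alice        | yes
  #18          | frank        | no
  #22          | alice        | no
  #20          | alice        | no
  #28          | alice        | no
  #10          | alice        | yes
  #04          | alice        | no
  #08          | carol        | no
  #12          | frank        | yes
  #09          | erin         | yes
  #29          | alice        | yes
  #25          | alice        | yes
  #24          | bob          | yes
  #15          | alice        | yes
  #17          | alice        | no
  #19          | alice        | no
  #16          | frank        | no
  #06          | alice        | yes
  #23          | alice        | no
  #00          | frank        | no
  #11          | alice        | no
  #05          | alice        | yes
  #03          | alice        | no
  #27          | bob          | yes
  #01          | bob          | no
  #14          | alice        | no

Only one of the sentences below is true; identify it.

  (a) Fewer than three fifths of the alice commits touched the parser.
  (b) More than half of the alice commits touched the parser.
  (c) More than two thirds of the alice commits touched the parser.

(a)

|A| = 19, |A ∩ B| = 7, |A ∖ B| = 12.
(a) requires |A ∩ B| / |A| < 3/5: true.
(b) requires |A ∩ B| > |A ∖ B|: false.
(c) requires |A ∩ B| / |A| > 2/3: false.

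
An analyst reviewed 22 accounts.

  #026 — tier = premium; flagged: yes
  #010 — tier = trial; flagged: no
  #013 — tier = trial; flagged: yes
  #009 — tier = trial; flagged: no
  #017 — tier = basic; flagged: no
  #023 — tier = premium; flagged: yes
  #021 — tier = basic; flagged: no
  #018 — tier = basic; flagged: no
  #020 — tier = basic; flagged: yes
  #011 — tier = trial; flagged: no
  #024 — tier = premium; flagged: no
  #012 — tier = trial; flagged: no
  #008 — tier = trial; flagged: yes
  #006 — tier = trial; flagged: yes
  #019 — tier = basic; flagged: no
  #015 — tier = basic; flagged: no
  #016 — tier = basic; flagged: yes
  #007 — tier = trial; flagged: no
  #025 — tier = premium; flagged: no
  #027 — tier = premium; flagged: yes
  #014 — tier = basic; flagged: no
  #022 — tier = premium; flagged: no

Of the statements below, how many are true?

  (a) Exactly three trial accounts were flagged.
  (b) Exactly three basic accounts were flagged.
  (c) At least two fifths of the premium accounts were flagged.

2

(a) trial: |A| = 8, |A ∩ B| = 3; needs |A ∩ B| = 3 — true.
(b) basic: |A| = 8, |A ∩ B| = 2; needs |A ∩ B| = 3 — false.
(c) premium: |A| = 6, |A ∩ B| = 3; needs |A ∩ B| / |A| ≥ 2/5 — true.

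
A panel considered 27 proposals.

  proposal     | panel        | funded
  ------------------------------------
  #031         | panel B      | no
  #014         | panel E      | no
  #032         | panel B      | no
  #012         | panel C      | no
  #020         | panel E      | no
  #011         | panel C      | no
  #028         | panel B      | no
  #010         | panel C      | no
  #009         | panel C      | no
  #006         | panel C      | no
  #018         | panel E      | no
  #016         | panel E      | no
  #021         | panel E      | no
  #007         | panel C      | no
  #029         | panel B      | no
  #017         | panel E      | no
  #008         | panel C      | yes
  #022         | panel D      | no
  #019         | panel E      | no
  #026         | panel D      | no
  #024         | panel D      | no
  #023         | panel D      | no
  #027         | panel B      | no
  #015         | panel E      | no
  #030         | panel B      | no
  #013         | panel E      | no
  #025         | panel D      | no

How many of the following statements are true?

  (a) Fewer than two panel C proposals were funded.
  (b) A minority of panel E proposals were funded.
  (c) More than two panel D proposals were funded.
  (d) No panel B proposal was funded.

(a) panel C: |A| = 7, |A ∩ B| = 1; needs |A ∩ B| < 2 — true.
(b) panel E: |A| = 9, |A ∩ B| = 0; needs |A ∩ B| < |A ∖ B| — true.
(c) panel D: |A| = 5, |A ∩ B| = 0; needs |A ∩ B| > 2 — false.
(d) panel B: |A| = 6, |A ∩ B| = 0; needs A ∩ B = ∅ (|A ∩ B| = 0) — true.

3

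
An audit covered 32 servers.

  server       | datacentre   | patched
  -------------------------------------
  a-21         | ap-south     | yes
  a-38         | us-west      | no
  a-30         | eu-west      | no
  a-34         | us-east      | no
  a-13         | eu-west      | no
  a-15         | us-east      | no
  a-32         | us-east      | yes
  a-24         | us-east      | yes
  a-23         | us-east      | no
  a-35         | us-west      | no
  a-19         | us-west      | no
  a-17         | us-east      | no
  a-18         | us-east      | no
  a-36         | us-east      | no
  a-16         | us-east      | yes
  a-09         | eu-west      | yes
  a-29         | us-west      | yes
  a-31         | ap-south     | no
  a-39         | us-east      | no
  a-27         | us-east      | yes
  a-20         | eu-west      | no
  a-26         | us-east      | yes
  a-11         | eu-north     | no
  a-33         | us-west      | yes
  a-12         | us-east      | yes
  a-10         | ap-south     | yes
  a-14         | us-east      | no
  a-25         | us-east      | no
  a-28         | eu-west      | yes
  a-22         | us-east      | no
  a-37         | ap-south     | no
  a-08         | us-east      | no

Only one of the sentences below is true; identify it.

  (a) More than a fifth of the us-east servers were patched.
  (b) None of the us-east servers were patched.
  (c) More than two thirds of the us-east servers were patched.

(a)

|A| = 17, |A ∩ B| = 6, |A ∖ B| = 11.
(a) requires |A ∩ B| / |A| > 1/5: true.
(b) requires A ∩ B = ∅ (|A ∩ B| = 0): false.
(c) requires |A ∩ B| / |A| > 2/3: false.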